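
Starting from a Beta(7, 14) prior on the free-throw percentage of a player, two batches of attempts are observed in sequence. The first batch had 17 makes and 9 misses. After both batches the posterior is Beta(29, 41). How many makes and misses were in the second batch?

5 makes and 18 misses

Because Beta–binomial updating is additive in the counts, the combined data contributed (α_post−α_prior, β_post−β_prior) successes and failures.
Total across both batches: 29−7=22 makes, 41−14=27 misses.
Subtract the first batch: 22−17=5 makes and 27−9=18 misses.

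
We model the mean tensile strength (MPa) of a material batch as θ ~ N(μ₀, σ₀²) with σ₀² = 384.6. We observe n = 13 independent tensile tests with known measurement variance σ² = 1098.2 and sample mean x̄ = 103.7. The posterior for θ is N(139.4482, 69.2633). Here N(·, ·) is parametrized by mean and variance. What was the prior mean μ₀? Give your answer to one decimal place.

The posterior mean is a precision-weighted average: μ_n = (τ₀μ₀ + τ_data·x̄)/(τ₀+τ_data), with τ₀=1/σ₀² and τ_data=n/σ².
Here τ₀ = 1/384.6 = 0.002600 and τ_data = 13/1098.2 = 0.011838, so τ_n = 0.014438.
Rearranging for μ₀: μ₀ = (μ_n·τ_n − τ_data·x̄)/τ₀ = (139.4482·0.014438 − 0.011838·103.7) / 0.002600 = 0.785753/0.002600 ≈ 302.2.

μ₀ = 302.2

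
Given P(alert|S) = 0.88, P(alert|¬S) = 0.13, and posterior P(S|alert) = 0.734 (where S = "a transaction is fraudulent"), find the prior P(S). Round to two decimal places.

Bayes' rule in odds form gives O(S|E) = O(S)·[P(E|S)/P(E|¬S)], hence O(S) = O(S|E)/LR.
Posterior odds = 0.734/(1−0.734) = 2.7594. LR = 0.88/0.13 = 6.7692.
Prior odds = 2.7594/6.7692 = 0.4076, so P(S) = 0.4076/(1+0.4076) ≈ 0.29.

P(S) = 0.29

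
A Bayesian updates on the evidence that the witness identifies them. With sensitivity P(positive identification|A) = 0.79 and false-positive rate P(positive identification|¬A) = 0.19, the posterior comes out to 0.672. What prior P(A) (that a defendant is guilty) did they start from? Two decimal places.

P(A) = 0.33

Bayes' rule in odds form gives O(A|E) = O(A)·[P(E|A)/P(E|¬A)], hence O(A) = O(A|E)/LR.
Posterior odds = 0.672/(1−0.672) = 2.0488. LR = 0.79/0.19 = 4.1579.
Prior odds = 2.0488/4.1579 = 0.4927, so P(A) = 0.4927/(1+0.4927) ≈ 0.33.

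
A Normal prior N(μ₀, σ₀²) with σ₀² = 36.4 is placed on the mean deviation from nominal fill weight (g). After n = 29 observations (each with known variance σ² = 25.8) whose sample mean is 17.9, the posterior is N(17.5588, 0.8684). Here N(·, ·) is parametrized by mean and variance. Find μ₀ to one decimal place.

μ₀ = 3.6

With known observation variance, the Normal–Normal posterior has precision τ_n = τ₀ + n/σ² and mean μ_n = (τ₀μ₀ + (n/σ²)x̄)/τ_n.
Here τ₀ = 1/36.4 = 0.027473 and τ_data = 29/25.8 = 1.124031, so τ_n = 1.151504.
Rearranging for μ₀: μ₀ = (μ_n·τ_n − τ_data·x̄)/τ₀ = (17.5588·1.151504 − 1.124031·17.9) / 0.027473 = 0.098874/0.027473 ≈ 3.6.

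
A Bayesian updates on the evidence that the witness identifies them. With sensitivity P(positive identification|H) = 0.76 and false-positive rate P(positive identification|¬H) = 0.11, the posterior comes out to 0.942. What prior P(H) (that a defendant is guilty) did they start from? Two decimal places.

Bayes' rule in odds form gives O(H|E) = O(H)·[P(E|H)/P(E|¬H)], hence O(H) = O(H|E)/LR.
Posterior odds = 0.942/(1−0.942) = 16.2414. LR = 0.76/0.11 = 6.9091.
Prior odds = 16.2414/6.9091 = 2.3507, so P(H) = 2.3507/(1+2.3507) ≈ 0.70.

P(H) = 0.70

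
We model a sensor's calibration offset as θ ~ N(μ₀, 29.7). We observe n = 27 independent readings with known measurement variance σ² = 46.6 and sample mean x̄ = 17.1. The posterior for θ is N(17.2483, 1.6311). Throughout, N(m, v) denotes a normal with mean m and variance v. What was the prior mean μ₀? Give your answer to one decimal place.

μ₀ = 19.8

With known observation variance, the Normal–Normal posterior has precision τ_n = τ₀ + n/σ² and mean μ_n = (τ₀μ₀ + (n/σ²)x̄)/τ_n.
Here τ₀ = 1/29.7 = 0.033670 and τ_data = 27/46.6 = 0.579399, so τ_n = 0.613069.
Rearranging for μ₀: μ₀ = (μ_n·τ_n − τ_data·x̄)/τ₀ = (17.2483·0.613069 − 0.579399·17.1) / 0.033670 = 0.666675/0.033670 ≈ 19.8.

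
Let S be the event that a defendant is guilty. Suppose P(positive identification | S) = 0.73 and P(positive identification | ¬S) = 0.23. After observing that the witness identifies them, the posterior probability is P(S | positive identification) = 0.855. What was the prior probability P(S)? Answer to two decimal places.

P(S) = 0.65

Bayes' rule in odds form gives O(S|E) = O(S)·[P(E|S)/P(E|¬S)], hence O(S) = O(S|E)/LR.
Posterior odds = 0.855/(1−0.855) = 5.8966. LR = 0.73/0.23 = 3.1739.
Prior odds = 5.8966/3.1739 = 1.8578, so P(S) = 1.8578/(1+1.8578) ≈ 0.65.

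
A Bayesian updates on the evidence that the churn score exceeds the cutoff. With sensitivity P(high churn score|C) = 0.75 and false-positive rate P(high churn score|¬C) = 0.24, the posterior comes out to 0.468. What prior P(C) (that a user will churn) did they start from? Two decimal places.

In odds form, posterior odds = prior odds × likelihood ratio, so prior odds = posterior odds ÷ LR.
Posterior odds = 0.468/(1−0.468) = 0.8797. LR = 0.75/0.24 = 3.1250.
Prior odds = 0.8797/3.1250 = 0.2815, so P(C) = 0.2815/(1+0.2815) ≈ 0.22.

P(C) = 0.22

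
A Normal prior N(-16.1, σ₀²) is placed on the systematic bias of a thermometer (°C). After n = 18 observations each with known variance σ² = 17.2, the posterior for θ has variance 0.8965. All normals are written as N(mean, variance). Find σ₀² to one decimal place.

σ₀² = 14.5

Posterior precision equals prior precision plus data precision: 1/σ_n² = 1/σ₀² + n/σ².
So 1/σ₀² = 1/0.8965 − 18/17.2 = 1.115449 − 1.046512 = 0.068937.
Hence σ₀² = 1/0.068937 ≈ 14.5.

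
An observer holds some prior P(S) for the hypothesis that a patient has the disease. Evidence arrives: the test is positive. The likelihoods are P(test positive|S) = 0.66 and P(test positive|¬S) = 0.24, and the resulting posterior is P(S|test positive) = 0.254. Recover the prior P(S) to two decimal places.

In odds form, posterior odds = prior odds × likelihood ratio, so prior odds = posterior odds ÷ LR.
Posterior odds = 0.254/(1−0.254) = 0.3405. LR = 0.66/0.24 = 2.7500.
Prior odds = 0.3405/2.7500 = 0.1238, so P(S) = 0.1238/(1+0.1238) ≈ 0.11.

P(S) = 0.11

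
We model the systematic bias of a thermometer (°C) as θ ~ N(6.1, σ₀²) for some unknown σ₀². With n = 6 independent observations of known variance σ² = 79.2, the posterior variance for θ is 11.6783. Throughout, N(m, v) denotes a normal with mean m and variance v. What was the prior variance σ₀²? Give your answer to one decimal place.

Posterior precision equals prior precision plus data precision: 1/σ_n² = 1/σ₀² + n/σ².
So 1/σ₀² = 1/11.6783 − 6/79.2 = 0.085629 − 0.075758 = 0.009871.
Hence σ₀² = 1/0.009871 ≈ 101.3.

σ₀² = 101.3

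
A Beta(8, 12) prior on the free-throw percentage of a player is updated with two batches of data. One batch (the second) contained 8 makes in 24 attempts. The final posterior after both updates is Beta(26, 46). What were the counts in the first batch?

10 makes and 18 misses

Because Beta–binomial updating is additive in the counts, the combined data contributed (α_post−α_prior, β_post−β_prior) successes and failures.
Total across both batches: 26−8=18 makes, 46−12=34 misses.
Subtract the second batch: 18−8=10 makes and 34−16=18 misses.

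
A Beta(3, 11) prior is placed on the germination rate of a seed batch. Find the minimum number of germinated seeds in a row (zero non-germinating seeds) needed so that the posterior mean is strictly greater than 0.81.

After k germinated seeds and 0 non-germinating seeds the posterior is Beta(3+k, 11), with mean (3+k)/(3+11+k).
Set (3+k)/(14+k) > 0.81 and solve: k > (0.81·14 − 3)/(1 − 0.81) = 43.895.
The smallest integer exceeding 43.895 is 44.

k = 44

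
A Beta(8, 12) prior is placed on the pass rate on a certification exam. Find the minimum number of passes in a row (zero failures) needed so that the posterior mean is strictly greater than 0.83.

k = 51

After k passes and 0 failures the posterior is Beta(8+k, 12), with mean (8+k)/(8+12+k).
Set (8+k)/(20+k) > 0.83 and solve: k > (0.83·20 − 8)/(1 − 0.83) = 50.588.
The smallest integer exceeding 50.588 is 51, and checking k=51: (59)/(71) = 0.8310 > 0.83.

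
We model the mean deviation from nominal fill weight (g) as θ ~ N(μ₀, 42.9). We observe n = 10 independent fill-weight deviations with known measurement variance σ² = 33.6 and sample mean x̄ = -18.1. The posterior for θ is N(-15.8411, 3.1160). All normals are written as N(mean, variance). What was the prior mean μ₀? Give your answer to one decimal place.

With known observation variance, the Normal–Normal posterior has precision τ_n = τ₀ + n/σ² and mean μ_n = (τ₀μ₀ + (n/σ²)x̄)/τ_n.
Here τ₀ = 1/42.9 = 0.023310 and τ_data = 10/33.6 = 0.297619, so τ_n = 0.320929.
Rearranging for μ₀: μ₀ = (μ_n·τ_n − τ_data·x̄)/τ₀ = (-15.8411·0.320929 − 0.297619·-18.1) / 0.023310 = 0.303036/0.023310 ≈ 13.0.

μ₀ = 13.0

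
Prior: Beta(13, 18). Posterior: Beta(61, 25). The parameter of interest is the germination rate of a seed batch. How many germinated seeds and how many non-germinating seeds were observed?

48 germinated seeds and 7 non-germinating seeds

A Beta(α, β) prior with s successes and f failures in binomial data gives a Beta(α+s, β+f) posterior.
Match parameters: s=61−13=48, f=25−18=7.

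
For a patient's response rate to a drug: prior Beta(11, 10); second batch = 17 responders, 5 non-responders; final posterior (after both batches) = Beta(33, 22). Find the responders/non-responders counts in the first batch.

5 responders and 7 non-responders

Because Beta–binomial updating is additive in the counts, the combined data contributed (α_post−α_prior, β_post−β_prior) successes and failures.
Total across both batches: 33−11=22 responders, 22−10=12 non-responders.
Subtract the second batch: 22−17=5 responders and 12−5=7 non-responders.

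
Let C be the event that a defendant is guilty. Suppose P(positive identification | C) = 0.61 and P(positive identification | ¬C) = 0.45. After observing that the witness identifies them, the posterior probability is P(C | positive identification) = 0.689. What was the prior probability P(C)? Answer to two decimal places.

P(C) = 0.62

Bayes' rule in odds form gives O(C|E) = O(C)·[P(E|C)/P(E|¬C)], hence O(C) = O(C|E)/LR.
Posterior odds = 0.689/(1−0.689) = 2.2154. LR = 0.61/0.45 = 1.3556.
Prior odds = 2.2154/1.3556 = 1.6343, so P(C) = 1.6343/(1+1.6343) ≈ 0.62.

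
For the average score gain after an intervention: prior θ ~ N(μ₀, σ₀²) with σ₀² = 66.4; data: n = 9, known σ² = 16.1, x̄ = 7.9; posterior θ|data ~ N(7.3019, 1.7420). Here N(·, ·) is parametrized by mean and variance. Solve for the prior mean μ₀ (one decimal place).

μ₀ = -14.9

The posterior mean is a precision-weighted average: μ_n = (τ₀μ₀ + τ_data·x̄)/(τ₀+τ_data), with τ₀=1/σ₀² and τ_data=n/σ².
Here τ₀ = 1/66.4 = 0.015060 and τ_data = 9/16.1 = 0.559006, so τ_n = 0.574066.
Rearranging for μ₀: μ₀ = (μ_n·τ_n − τ_data·x̄)/τ₀ = (7.3019·0.574066 − 0.559006·7.9) / 0.015060 = -0.224375/0.015060 ≈ -14.9.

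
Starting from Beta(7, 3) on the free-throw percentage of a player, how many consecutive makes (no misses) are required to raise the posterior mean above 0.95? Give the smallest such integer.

After k makes and 0 misses the posterior is Beta(7+k, 3), with mean (7+k)/(7+3+k).
Set (7+k)/(10+k) > 0.95 and solve: k > (0.95·10 − 7)/(1 − 0.95) = 50.000.
The smallest integer exceeding 50.000 is 51.

k = 51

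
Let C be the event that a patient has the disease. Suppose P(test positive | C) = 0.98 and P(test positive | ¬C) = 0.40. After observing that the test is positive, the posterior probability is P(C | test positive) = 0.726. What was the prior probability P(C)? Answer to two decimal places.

P(C) = 0.52

Bayes' rule in odds form gives O(C|E) = O(C)·[P(E|C)/P(E|¬C)], hence O(C) = O(C|E)/LR.
Posterior odds = 0.726/(1−0.726) = 2.6496. LR = 0.98/0.40 = 2.4500.
Prior odds = 2.6496/2.4500 = 1.0815, so P(C) = 1.0815/(1+1.0815) ≈ 0.52.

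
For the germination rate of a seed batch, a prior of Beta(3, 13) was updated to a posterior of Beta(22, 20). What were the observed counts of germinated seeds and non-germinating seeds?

19 germinated seeds and 7 non-germinating seeds

A Beta(α, β) prior with s successes and f failures in binomial data gives a Beta(α+s, β+f) posterior.
So s = 22 − 3 = 19 and f = 20 − 13 = 7.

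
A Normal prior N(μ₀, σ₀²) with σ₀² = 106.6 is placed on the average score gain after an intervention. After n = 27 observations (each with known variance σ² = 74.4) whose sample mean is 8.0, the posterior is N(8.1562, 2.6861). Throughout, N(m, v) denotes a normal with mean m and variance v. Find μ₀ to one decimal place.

With known observation variance, the Normal–Normal posterior has precision τ_n = τ₀ + n/σ² and mean μ_n = (τ₀μ₀ + (n/σ²)x̄)/τ_n.
Here τ₀ = 1/106.6 = 0.009381 and τ_data = 27/74.4 = 0.362903, so τ_n = 0.372284.
Rearranging for μ₀: μ₀ = (μ_n·τ_n − τ_data·x̄)/τ₀ = (8.1562·0.372284 − 0.362903·8.0) / 0.009381 = 0.133199/0.009381 ≈ 14.2.

μ₀ = 14.2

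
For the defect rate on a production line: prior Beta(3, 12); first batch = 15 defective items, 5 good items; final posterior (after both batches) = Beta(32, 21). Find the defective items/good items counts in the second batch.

Because Beta–binomial updating is additive in the counts, the combined data contributed (α_post−α_prior, β_post−β_prior) successes and failures.
Total across both batches: 32−3=29 defective items, 21−12=9 good items.
Subtract the first batch: 29−15=14 defective items and 9−5=4 good items.

14 defective items and 4 good items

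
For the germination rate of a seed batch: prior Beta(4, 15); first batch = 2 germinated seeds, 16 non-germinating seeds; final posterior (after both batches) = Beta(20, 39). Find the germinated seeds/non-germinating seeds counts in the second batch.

Sequential conjugate updates are equivalent to a single update on the pooled data, so total successes = posterior α − prior α and total failures = posterior β − prior β.
Total across both batches: 20−4=16 germinated seeds, 39−15=24 non-germinating seeds.
Subtract the first batch: 16−2=14 germinated seeds and 24−16=8 non-germinating seeds.

14 germinated seeds and 8 non-germinating seeds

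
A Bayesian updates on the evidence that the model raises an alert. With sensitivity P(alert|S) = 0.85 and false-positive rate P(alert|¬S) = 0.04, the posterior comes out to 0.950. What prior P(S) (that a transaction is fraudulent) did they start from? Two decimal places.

Bayes' rule in odds form gives O(S|E) = O(S)·[P(E|S)/P(E|¬S)], hence O(S) = O(S|E)/LR.
Posterior odds = 0.950/(1−0.950) = 19.0000. LR = 0.85/0.04 = 21.2500.
Prior odds = 19.0000/21.2500 = 0.8941, so P(S) = 0.8941/(1+0.8941) ≈ 0.47.

P(S) = 0.47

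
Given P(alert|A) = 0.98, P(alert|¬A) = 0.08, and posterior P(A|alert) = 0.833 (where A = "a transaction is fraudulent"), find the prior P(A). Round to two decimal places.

In odds form, posterior odds = prior odds × likelihood ratio, so prior odds = posterior odds ÷ LR.
Posterior odds = 0.833/(1−0.833) = 4.9880. LR = 0.98/0.08 = 12.2500.
Prior odds = 4.9880/12.2500 = 0.4072, so P(A) = 0.4072/(1+0.4072) ≈ 0.29.

P(A) = 0.29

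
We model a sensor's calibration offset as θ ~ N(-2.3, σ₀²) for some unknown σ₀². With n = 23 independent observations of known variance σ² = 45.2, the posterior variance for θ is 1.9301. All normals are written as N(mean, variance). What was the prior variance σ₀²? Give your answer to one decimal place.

For the Normal–Normal model with known σ², precisions add: τ_n = τ₀ + n/σ².
So 1/σ₀² = 1/1.9301 − 23/45.2 = 0.518108 − 0.508850 = 0.009258.
Hence σ₀² = 1/0.009258 ≈ 108.0.

σ₀² = 108.0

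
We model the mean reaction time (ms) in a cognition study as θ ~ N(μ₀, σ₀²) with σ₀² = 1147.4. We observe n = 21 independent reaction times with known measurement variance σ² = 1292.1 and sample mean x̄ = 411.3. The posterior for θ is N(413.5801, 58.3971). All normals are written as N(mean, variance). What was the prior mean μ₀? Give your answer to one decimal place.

With known observation variance, the Normal–Normal posterior has precision τ_n = τ₀ + n/σ² and mean μ_n = (τ₀μ₀ + (n/σ²)x̄)/τ_n.
Here τ₀ = 1/1147.4 = 0.000872 and τ_data = 21/1292.1 = 0.016253, so τ_n = 0.017125.
Rearranging for μ₀: μ₀ = (μ_n·τ_n − τ_data·x̄)/τ₀ = (413.5801·0.017125 − 0.016253·411.3) / 0.000872 = 0.397700/0.000872 ≈ 456.1.

μ₀ = 456.1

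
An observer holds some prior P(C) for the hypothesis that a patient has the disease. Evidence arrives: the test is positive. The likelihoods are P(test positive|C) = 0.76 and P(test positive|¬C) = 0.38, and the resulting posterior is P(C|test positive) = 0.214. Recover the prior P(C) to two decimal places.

In odds form, posterior odds = prior odds × likelihood ratio, so prior odds = posterior odds ÷ LR.
Posterior odds = 0.214/(1−0.214) = 0.2723. LR = 0.76/0.38 = 2.0000.
Prior odds = 0.2723/2.0000 = 0.1361, so P(C) = 0.1361/(1+0.1361) ≈ 0.12.

P(C) = 0.12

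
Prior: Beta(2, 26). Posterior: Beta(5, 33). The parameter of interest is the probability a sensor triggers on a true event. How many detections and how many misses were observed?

3 detections and 7 misses

A Beta(α, β) prior with s successes and f failures in binomial data gives a Beta(α+s, β+f) posterior.
Match parameters: s=5−2=3, f=33−26=7.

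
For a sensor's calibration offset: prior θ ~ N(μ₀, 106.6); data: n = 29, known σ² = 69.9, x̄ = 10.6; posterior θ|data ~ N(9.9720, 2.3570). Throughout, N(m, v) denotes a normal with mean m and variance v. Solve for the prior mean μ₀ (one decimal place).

μ₀ = -17.8

The posterior mean is a precision-weighted average: μ_n = (τ₀μ₀ + τ_data·x̄)/(τ₀+τ_data), with τ₀=1/σ₀² and τ_data=n/σ².
Here τ₀ = 1/106.6 = 0.009381 and τ_data = 29/69.9 = 0.414878, so τ_n = 0.424259.
Rearranging for μ₀: μ₀ = (μ_n·τ_n − τ_data·x̄)/τ₀ = (9.9720·0.424259 − 0.414878·10.6) / 0.009381 = -0.166996/0.009381 ≈ -17.8.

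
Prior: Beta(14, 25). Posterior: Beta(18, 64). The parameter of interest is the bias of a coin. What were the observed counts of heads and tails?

4 heads and 39 tails

Beta is conjugate to the binomial likelihood: posterior = Beta(α+s, β+f).
Match parameters: s=18−14=4, f=64−25=39.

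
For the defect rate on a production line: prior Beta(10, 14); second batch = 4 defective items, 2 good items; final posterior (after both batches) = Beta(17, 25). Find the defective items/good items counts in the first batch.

3 defective items and 9 good items

Because Beta–binomial updating is additive in the counts, the combined data contributed (α_post−α_prior, β_post−β_prior) successes and failures.
Total across both batches: 17−10=7 defective items, 25−14=11 good items.
Subtract the second batch: 7−4=3 defective items and 11−2=9 good items.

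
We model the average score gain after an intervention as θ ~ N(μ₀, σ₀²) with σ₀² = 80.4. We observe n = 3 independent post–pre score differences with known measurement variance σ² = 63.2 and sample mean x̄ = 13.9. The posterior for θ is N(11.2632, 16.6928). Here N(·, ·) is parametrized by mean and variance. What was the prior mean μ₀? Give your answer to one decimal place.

With known observation variance, the Normal–Normal posterior has precision τ_n = τ₀ + n/σ² and mean μ_n = (τ₀μ₀ + (n/σ²)x̄)/τ_n.
Here τ₀ = 1/80.4 = 0.012438 and τ_data = 3/63.2 = 0.047468, so τ_n = 0.059906.
Rearranging for μ₀: μ₀ = (μ_n·τ_n − τ_data·x̄)/τ₀ = (11.2632·0.059906 − 0.047468·13.9) / 0.012438 = 0.014928/0.012438 ≈ 1.2.

μ₀ = 1.2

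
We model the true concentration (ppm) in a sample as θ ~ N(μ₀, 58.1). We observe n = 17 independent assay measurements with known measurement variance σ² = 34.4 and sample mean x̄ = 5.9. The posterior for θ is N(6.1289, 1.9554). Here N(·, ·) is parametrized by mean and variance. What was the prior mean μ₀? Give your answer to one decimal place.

With known observation variance, the Normal–Normal posterior has precision τ_n = τ₀ + n/σ² and mean μ_n = (τ₀μ₀ + (n/σ²)x̄)/τ_n.
Here τ₀ = 1/58.1 = 0.017212 and τ_data = 17/34.4 = 0.494186, so τ_n = 0.511398.
Rearranging for μ₀: μ₀ = (μ_n·τ_n − τ_data·x̄)/τ₀ = (6.1289·0.511398 − 0.494186·5.9) / 0.017212 = 0.218610/0.017212 ≈ 12.7.

μ₀ = 12.7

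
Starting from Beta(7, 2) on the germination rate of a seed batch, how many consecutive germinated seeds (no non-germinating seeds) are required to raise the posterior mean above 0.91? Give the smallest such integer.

After k germinated seeds and 0 non-germinating seeds the posterior is Beta(7+k, 2), with mean (7+k)/(7+2+k).
Set (7+k)/(9+k) > 0.91 and solve: k > (0.91·9 − 7)/(1 − 0.91) = 13.222.
The smallest integer exceeding 13.222 is 14, and checking k=14: (21)/(23) = 0.9130 > 0.91.

k = 14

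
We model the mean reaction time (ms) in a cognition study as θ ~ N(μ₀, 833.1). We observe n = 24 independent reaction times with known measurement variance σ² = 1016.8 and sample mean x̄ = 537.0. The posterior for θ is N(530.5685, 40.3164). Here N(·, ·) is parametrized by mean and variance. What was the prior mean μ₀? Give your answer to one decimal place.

μ₀ = 404.1

With known observation variance, the Normal–Normal posterior has precision τ_n = τ₀ + n/σ² and mean μ_n = (τ₀μ₀ + (n/σ²)x̄)/τ_n.
Here τ₀ = 1/833.1 = 0.001200 and τ_data = 24/1016.8 = 0.023603, so τ_n = 0.024803.
Rearranging for μ₀: μ₀ = (μ_n·τ_n − τ_data·x̄)/τ₀ = (530.5685·0.024803 − 0.023603·537.0) / 0.001200 = 0.484880/0.001200 ≈ 404.1.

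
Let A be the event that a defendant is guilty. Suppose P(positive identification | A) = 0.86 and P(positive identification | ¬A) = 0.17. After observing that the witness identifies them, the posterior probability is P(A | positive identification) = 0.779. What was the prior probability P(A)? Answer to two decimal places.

P(A) = 0.41

Bayes' rule in odds form gives O(A|E) = O(A)·[P(E|A)/P(E|¬A)], hence O(A) = O(A|E)/LR.
Posterior odds = 0.779/(1−0.779) = 3.5249. LR = 0.86/0.17 = 5.0588.
Prior odds = 3.5249/5.0588 = 0.6968, so P(A) = 0.6968/(1+0.6968) ≈ 0.41.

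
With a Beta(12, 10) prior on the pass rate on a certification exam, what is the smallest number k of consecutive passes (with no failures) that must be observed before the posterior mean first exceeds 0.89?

After k passes and 0 failures the posterior is Beta(12+k, 10), with mean (12+k)/(12+10+k).
Set (12+k)/(22+k) > 0.89 and solve: k > (0.89·22 − 12)/(1 − 0.89) = 68.909.
The smallest integer exceeding 68.909 is 69.

k = 69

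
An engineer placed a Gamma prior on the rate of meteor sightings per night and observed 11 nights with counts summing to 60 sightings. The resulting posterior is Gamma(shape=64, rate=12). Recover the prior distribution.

A Gamma(α, β) prior (rate parametrization) on a Poisson rate with n observations summing to S gives posterior Gamma(α+S, β+n).
So α = 64 − 60 = 4 and β = 12 − 11 = 1.

Gamma(shape=4, rate=1)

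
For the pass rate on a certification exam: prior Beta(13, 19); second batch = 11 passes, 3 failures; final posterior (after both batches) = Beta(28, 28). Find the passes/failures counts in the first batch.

Sequential conjugate updates are equivalent to a single update on the pooled data, so total successes = posterior α − prior α and total failures = posterior β − prior β.
Total across both batches: 28−13=15 passes, 28−19=9 failures.
Subtract the second batch: 15−11=4 passes and 9−3=6 failures.

4 passes and 6 failures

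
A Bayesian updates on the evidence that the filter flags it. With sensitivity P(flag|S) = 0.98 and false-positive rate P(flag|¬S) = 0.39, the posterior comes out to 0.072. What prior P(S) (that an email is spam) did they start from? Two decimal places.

Bayes' rule in odds form gives O(S|E) = O(S)·[P(E|S)/P(E|¬S)], hence O(S) = O(S|E)/LR.
Posterior odds = 0.072/(1−0.072) = 0.0776. LR = 0.98/0.39 = 2.5128.
Prior odds = 0.0776/2.5128 = 0.0309, so P(S) = 0.0309/(1+0.0309) ≈ 0.03.

P(S) = 0.03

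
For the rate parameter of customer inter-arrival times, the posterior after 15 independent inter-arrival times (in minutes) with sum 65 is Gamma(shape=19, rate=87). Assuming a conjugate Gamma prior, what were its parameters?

Gamma–exponential conjugacy: posterior shape = α + n, posterior rate = β + Σtᵢ.
So α = 19 − 15 = 4 and β = 87 − 65 = 22.

Gamma(shape=4, rate=22)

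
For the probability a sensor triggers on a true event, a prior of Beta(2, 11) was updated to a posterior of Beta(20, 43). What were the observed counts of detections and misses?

A Beta(a, b) prior with s successes and f failures in binomial data gives a Beta(a+s, b+f) posterior.
Match parameters: s=20−2=18, f=43−11=32.

18 detections and 32 misses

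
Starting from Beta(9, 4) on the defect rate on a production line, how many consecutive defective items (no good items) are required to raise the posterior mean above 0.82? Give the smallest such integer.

k = 10

After k defective items and 0 good items the posterior is Beta(9+k, 4), with mean (9+k)/(9+4+k).
Set (9+k)/(13+k) > 0.82 and solve: k > (0.82·13 − 9)/(1 − 0.82) = 9.222.
The smallest integer exceeding 9.222 is 10.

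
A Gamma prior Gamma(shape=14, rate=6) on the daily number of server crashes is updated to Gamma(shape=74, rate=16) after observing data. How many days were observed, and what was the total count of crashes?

n = 10 days with total 60 crashes

A Gamma(α, β) prior (rate parametrization) on a Poisson rate with n observations summing to S gives posterior Gamma(α+S, β+n).
Matching: Σxᵢ = 74 − 14 = 60 and n = 16 − 6 = 10.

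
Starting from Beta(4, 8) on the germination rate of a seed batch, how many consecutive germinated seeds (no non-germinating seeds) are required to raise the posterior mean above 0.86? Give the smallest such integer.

k = 46

After k germinated seeds and 0 non-germinating seeds the posterior is Beta(4+k, 8), with mean (4+k)/(4+8+k).
Set (4+k)/(12+k) > 0.86 and solve: k > (0.86·12 − 4)/(1 − 0.86) = 45.143.
The smallest integer exceeding 45.143 is 46.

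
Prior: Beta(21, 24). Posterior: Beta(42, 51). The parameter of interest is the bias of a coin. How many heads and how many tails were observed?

A Beta(α, β) prior with s successes and f failures in binomial data gives a Beta(α+s, β+f) posterior.
Match parameters: s=42−21=21, f=51−24=27.

21 heads and 27 tails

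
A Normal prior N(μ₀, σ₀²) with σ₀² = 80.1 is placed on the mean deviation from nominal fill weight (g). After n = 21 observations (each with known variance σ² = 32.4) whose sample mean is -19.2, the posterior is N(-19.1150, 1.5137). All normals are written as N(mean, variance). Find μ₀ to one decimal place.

The posterior mean is a precision-weighted average: μ_n = (τ₀μ₀ + τ_data·x̄)/(τ₀+τ_data), with τ₀=1/σ₀² and τ_data=n/σ².
Here τ₀ = 1/80.1 = 0.012484 and τ_data = 21/32.4 = 0.648148, so τ_n = 0.660632.
Rearranging for μ₀: μ₀ = (μ_n·τ_n − τ_data·x̄)/τ₀ = (-19.1150·0.660632 − 0.648148·-19.2) / 0.012484 = -0.183539/0.012484 ≈ -14.7.

μ₀ = -14.7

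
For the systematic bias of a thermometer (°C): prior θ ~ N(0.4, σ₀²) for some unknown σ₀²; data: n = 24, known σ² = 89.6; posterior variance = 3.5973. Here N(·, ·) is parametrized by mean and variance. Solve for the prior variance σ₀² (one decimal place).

Posterior precision equals prior precision plus data precision: 1/σ_n² = 1/σ₀² + n/σ².
So 1/σ₀² = 1/3.5973 − 24/89.6 = 0.277986 − 0.267857 = 0.010129.
Hence σ₀² = 1/0.010129 ≈ 98.7.

σ₀² = 98.7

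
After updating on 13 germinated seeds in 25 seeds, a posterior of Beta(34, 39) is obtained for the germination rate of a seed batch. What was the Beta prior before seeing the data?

Beta(21, 27)

Under Beta–binomial conjugacy the posterior parameters are (a+s, b+f).
So a = 34 − 13 = 21 and b = 39 − 12 = 27.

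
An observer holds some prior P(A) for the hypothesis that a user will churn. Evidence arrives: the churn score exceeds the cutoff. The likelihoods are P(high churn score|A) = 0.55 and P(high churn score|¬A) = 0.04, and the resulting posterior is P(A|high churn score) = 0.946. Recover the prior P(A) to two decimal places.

P(A) = 0.56

Bayes' rule in odds form gives O(A|E) = O(A)·[P(E|A)/P(E|¬A)], hence O(A) = O(A|E)/LR.
Posterior odds = 0.946/(1−0.946) = 17.5185. LR = 0.55/0.04 = 13.7500.
Prior odds = 17.5185/13.7500 = 1.2741, so P(A) = 1.2741/(1+1.2741) ≈ 0.56.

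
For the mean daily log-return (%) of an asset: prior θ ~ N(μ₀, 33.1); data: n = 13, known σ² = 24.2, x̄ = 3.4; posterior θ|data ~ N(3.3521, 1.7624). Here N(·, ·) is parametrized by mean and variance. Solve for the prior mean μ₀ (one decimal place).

With known observation variance, the Normal–Normal posterior has precision τ_n = τ₀ + n/σ² and mean μ_n = (τ₀μ₀ + (n/σ²)x̄)/τ_n.
Here τ₀ = 1/33.1 = 0.030211 and τ_data = 13/24.2 = 0.537190, so τ_n = 0.567401.
Rearranging for μ₀: μ₀ = (μ_n·τ_n − τ_data·x̄)/τ₀ = (3.3521·0.567401 − 0.537190·3.4) / 0.030211 = 0.075539/0.030211 ≈ 2.5.

μ₀ = 2.5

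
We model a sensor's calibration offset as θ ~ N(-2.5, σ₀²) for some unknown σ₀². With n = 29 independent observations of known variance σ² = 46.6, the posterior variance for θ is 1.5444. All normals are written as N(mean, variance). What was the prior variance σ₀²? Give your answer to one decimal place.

For the Normal–Normal model with known σ², precisions add: τ_n = τ₀ + n/σ².
So 1/σ₀² = 1/1.5444 − 29/46.6 = 0.647501 − 0.622318 = 0.025183.
Hence σ₀² = 1/0.025183 ≈ 39.7.

σ₀² = 39.7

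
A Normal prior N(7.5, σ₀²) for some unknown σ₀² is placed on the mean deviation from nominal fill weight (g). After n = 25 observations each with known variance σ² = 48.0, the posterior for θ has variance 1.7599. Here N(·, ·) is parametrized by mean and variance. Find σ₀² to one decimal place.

σ₀² = 21.1

For the Normal–Normal model with known σ², precisions add: τ_n = τ₀ + n/σ².
So 1/σ₀² = 1/1.7599 − 25/48.0 = 0.568214 − 0.520833 = 0.047381.
Hence σ₀² = 1/0.047381 ≈ 21.1.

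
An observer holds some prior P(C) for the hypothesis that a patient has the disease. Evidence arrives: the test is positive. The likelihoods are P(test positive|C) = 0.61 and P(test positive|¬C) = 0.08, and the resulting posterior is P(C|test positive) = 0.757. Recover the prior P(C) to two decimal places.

In odds form, posterior odds = prior odds × likelihood ratio, so prior odds = posterior odds ÷ LR.
Posterior odds = 0.757/(1−0.757) = 3.1152. LR = 0.61/0.08 = 7.6250.
Prior odds = 3.1152/7.6250 = 0.4086, so P(C) = 0.4086/(1+0.4086) ≈ 0.29.

P(C) = 0.29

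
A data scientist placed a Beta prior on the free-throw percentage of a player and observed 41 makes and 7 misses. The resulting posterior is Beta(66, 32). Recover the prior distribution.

Beta(25, 25)

Under Beta–binomial conjugacy the posterior parameters are (a+s, b+f).
Subtract the data counts: 66−41=25, 32−7=25.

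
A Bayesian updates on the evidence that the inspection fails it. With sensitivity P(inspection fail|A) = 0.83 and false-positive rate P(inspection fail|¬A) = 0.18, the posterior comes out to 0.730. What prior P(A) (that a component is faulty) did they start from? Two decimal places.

Bayes' rule in odds form gives O(A|E) = O(A)·[P(E|A)/P(E|¬A)], hence O(A) = O(A|E)/LR.
Posterior odds = 0.730/(1−0.730) = 2.7037. LR = 0.83/0.18 = 4.6111.
Prior odds = 2.7037/4.6111 = 0.5863, so P(A) = 0.5863/(1+0.5863) ≈ 0.37.

P(A) = 0.37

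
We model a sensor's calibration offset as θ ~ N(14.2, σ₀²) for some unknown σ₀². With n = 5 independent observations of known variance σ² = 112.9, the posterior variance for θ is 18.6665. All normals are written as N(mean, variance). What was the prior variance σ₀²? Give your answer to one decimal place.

σ₀² = 107.7

Posterior precision equals prior precision plus data precision: 1/σ_n² = 1/σ₀² + n/σ².
So 1/σ₀² = 1/18.6665 − 5/112.9 = 0.053572 − 0.044287 = 0.009285.
Hence σ₀² = 1/0.009285 ≈ 107.7.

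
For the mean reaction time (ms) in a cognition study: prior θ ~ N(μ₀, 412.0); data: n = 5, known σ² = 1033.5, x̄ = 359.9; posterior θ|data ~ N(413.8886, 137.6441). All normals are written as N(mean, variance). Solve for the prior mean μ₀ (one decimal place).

μ₀ = 521.5

With known observation variance, the Normal–Normal posterior has precision τ_n = τ₀ + n/σ² and mean μ_n = (τ₀μ₀ + (n/σ²)x̄)/τ_n.
Here τ₀ = 1/412.0 = 0.002427 and τ_data = 5/1033.5 = 0.004838, so τ_n = 0.007265.
Rearranging for μ₀: μ₀ = (μ_n·τ_n − τ_data·x̄)/τ₀ = (413.8886·0.007265 − 0.004838·359.9) / 0.002427 = 1.265704/0.002427 ≈ 521.5.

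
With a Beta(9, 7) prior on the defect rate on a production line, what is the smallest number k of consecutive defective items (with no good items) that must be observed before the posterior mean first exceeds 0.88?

k = 43

After k defective items and 0 good items the posterior is Beta(9+k, 7), with mean (9+k)/(9+7+k).
Set (9+k)/(16+k) > 0.88 and solve: k > (0.88·16 − 9)/(1 − 0.88) = 42.333.
The smallest integer exceeding 42.333 is 43, and checking k=43: (52)/(59) = 0.8814 > 0.88.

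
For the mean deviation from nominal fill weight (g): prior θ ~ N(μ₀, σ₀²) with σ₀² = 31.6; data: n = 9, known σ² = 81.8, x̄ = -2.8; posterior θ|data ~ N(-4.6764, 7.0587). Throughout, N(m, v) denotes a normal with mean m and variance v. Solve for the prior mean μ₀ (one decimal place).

μ₀ = -11.2

The posterior mean is a precision-weighted average: μ_n = (τ₀μ₀ + τ_data·x̄)/(τ₀+τ_data), with τ₀=1/σ₀² and τ_data=n/σ².
Here τ₀ = 1/31.6 = 0.031646 and τ_data = 9/81.8 = 0.110024, so τ_n = 0.141670.
Rearranging for μ₀: μ₀ = (μ_n·τ_n − τ_data·x̄)/τ₀ = (-4.6764·0.141670 − 0.110024·-2.8) / 0.031646 = -0.354438/0.031646 ≈ -11.2.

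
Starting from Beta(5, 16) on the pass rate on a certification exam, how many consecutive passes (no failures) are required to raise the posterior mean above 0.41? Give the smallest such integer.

k = 7

After k passes and 0 failures the posterior is Beta(5+k, 16), with mean (5+k)/(5+16+k).
Set (5+k)/(21+k) > 0.41 and solve: k > (0.41·21 − 5)/(1 − 0.41) = 6.119.
The smallest integer exceeding 6.119 is 7, and checking k=7: (12)/(28) = 0.4286 > 0.41.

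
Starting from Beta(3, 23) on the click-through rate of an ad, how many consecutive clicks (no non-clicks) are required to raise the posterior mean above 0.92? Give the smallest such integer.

k = 262

After k clicks and 0 non-clicks the posterior is Beta(3+k, 23), with mean (3+k)/(3+23+k).
Set (3+k)/(26+k) > 0.92 and solve: k > (0.92·26 − 3)/(1 − 0.92) = 261.500.
The smallest integer exceeding 261.500 is 262.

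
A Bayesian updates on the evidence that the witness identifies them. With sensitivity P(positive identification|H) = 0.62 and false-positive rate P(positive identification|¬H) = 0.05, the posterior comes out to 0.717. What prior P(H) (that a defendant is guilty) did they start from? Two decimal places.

Bayes' rule in odds form gives O(H|E) = O(H)·[P(E|H)/P(E|¬H)], hence O(H) = O(H|E)/LR.
Posterior odds = 0.717/(1−0.717) = 2.5336. LR = 0.62/0.05 = 12.4000.
Prior odds = 2.5336/12.4000 = 0.2043, so P(H) = 0.2043/(1+0.2043) ≈ 0.17.

P(H) = 0.17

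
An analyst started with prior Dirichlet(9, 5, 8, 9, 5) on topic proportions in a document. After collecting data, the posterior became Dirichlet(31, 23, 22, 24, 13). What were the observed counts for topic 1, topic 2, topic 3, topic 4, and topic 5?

For a Dirichlet(α) prior with multinomial counts c, the posterior is Dirichlet(α + c) componentwise.
Counts are posterior − prior componentwise: 31−9=22, 23−5=18, 22−8=14, 24−9=15, 13−5=8.

counts (22, 18, 14, 15, 8)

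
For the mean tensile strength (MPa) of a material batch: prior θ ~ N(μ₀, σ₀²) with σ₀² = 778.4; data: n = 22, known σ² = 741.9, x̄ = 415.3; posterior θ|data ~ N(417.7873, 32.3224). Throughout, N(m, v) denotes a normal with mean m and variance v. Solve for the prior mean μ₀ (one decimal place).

μ₀ = 475.2

The posterior mean is a precision-weighted average: μ_n = (τ₀μ₀ + τ_data·x̄)/(τ₀+τ_data), with τ₀=1/σ₀² and τ_data=n/σ².
Here τ₀ = 1/778.4 = 0.001285 and τ_data = 22/741.9 = 0.029654, so τ_n = 0.030939.
Rearranging for μ₀: μ₀ = (μ_n·τ_n − τ_data·x̄)/τ₀ = (417.7873·0.030939 − 0.029654·415.3) / 0.001285 = 0.610615/0.001285 ≈ 475.2.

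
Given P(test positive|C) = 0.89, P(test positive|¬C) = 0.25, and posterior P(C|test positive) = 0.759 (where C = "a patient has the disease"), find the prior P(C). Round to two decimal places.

In odds form, posterior odds = prior odds × likelihood ratio, so prior odds = posterior odds ÷ LR.
Posterior odds = 0.759/(1−0.759) = 3.1494. LR = 0.89/0.25 = 3.5600.
Prior odds = 3.1494/3.5600 = 0.8847, so P(C) = 0.8847/(1+0.8847) ≈ 0.47.

P(C) = 0.47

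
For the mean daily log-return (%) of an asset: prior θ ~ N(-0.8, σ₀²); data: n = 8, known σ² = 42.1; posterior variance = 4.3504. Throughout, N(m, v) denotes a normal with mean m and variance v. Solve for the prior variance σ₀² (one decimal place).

σ₀² = 25.1

For the Normal–Normal model with known σ², precisions add: τ_n = τ₀ + n/σ².
So 1/σ₀² = 1/4.3504 − 8/42.1 = 0.229864 − 0.190024 = 0.039840.
Hence σ₀² = 1/0.039840 ≈ 25.1.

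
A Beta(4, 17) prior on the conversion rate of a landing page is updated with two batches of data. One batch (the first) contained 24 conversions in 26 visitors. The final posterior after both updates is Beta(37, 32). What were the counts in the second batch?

Sequential conjugate updates are equivalent to a single update on the pooled data, so total successes = posterior α − prior α and total failures = posterior β − prior β.
Total across both batches: 37−4=33 conversions, 32−17=15 bounces.
Subtract the first batch: 33−24=9 conversions and 15−2=13 bounces.

9 conversions and 13 bounces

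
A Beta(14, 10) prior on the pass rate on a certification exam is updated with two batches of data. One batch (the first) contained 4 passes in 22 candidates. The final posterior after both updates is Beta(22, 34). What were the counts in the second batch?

Because Beta–binomial updating is additive in the counts, the combined data contributed (α_post−α_prior, β_post−β_prior) successes and failures.
Total across both batches: 22−14=8 passes, 34−10=24 failures.
Subtract the first batch: 8−4=4 passes and 24−18=6 failures.

4 passes and 6 failures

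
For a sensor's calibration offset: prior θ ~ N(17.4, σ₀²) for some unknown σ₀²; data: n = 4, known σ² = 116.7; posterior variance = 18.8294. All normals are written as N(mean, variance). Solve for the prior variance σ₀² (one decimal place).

Posterior precision equals prior precision plus data precision: 1/σ_n² = 1/σ₀² + n/σ².
So 1/σ₀² = 1/18.8294 − 4/116.7 = 0.053108 − 0.034276 = 0.018832.
Hence σ₀² = 1/0.018832 ≈ 53.1.

σ₀² = 53.1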